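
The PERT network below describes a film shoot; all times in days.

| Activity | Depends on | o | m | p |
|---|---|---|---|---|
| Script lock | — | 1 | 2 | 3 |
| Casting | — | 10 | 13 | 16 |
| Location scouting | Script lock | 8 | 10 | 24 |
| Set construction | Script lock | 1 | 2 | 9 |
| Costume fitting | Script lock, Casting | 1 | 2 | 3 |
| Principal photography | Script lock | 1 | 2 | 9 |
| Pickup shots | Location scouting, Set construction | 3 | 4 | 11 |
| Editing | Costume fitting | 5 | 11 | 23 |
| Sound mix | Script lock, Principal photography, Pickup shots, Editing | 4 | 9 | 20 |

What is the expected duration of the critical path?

te_Script lock = (1 + 4·2 + 3)/6 = 12/6 = 2
te_Casting = (10 + 4·13 + 16)/6 = 78/6 = 13
te_Location scouting = (8 + 4·10 + 24)/6 = 72/6 = 12
te_Set construction = (1 + 4·2 + 9)/6 = 18/6 = 3
te_Costume fitting = (1 + 4·2 + 3)/6 = 12/6 = 2
te_Principal photography = (1 + 4·2 + 9)/6 = 18/6 = 3
te_Pickup shots = (3 + 4·4 + 11)/6 = 30/6 = 5
te_Editing = (5 + 4·11 + 23)/6 = 72/6 = 12
te_Sound mix = (4 + 4·9 + 20)/6 = 60/6 = 10

Forward pass:
ES_Script lock = 0; EF_Script lock = 2
ES_Casting = 0; EF_Casting = 13
ES_Location scouting = 2; EF_Location scouting = 2+12 = 14
ES_Set construction = 2; EF_Set construction = 2+3 = 5
ES_Costume fitting = max(EF_Script lock=2, EF_Casting=13) = 13; EF_Costume fitting = 13+2 = 15
ES_Principal photography = 2; EF_Principal photography = 2+3 = 5
ES_Pickup shots = max(EF_Location scouting=14, EF_Set construction=5) = 14; EF_Pickup shots = 14+5 = 19
ES_Editing = 15; EF_Editing = 15+12 = 27
ES_Sound mix = max(EF_Script lock=2, EF_Principal photography=5, EF_Pickup shots=19, EF_Editing=27) = 27; EF_Sound mix = 27+10 = 37
Expected project duration μ = 37 days. Critical path: Casting → Costume fitting → Editing → Sound mix.

37 days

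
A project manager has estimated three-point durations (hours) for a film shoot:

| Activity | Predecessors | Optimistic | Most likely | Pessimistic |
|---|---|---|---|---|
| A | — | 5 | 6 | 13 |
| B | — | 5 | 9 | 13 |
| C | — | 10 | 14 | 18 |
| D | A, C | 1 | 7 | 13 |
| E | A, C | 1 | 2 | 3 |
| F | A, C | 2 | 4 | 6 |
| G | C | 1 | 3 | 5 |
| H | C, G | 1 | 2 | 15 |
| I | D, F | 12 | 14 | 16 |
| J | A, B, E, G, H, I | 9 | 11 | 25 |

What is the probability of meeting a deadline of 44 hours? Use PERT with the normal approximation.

0.137

te_A = (5 + 4·6 + 13)/6 = 42/6 = 7; σ²_A = ((13−5)/6)² = 1.778
te_B = (5 + 4·9 + 13)/6 = 54/6 = 9; σ²_B = ((13−5)/6)² = 1.778
te_C = (10 + 4·14 + 18)/6 = 84/6 = 14; σ²_C = ((18−10)/6)² = 1.778
te_D = (1 + 4·7 + 13)/6 = 42/6 = 7; σ²_D = ((13−1)/6)² = 4.000
te_E = (1 + 4·2 + 3)/6 = 12/6 = 2; σ²_E = ((3−1)/6)² = 0.111
te_F = (2 + 4·4 + 6)/6 = 24/6 = 4; σ²_F = ((6−2)/6)² = 0.444
te_G = (1 + 4·3 + 5)/6 = 18/6 = 3; σ²_G = ((5−1)/6)² = 0.444
te_H = (1 + 4·2 + 15)/6 = 24/6 = 4; σ²_H = ((15−1)/6)² = 5.444
te_I = (12 + 4·14 + 16)/6 = 84/6 = 14; σ²_I = ((16−12)/6)² = 0.444
te_J = (9 + 4·11 + 25)/6 = 78/6 = 13; σ²_J = ((25−9)/6)² = 7.111

Forward pass:
ES_A = 0; EF_A = 7
ES_B = 0; EF_B = 9
ES_C = 0; EF_C = 14
ES_D = max(EF_A=7, EF_C=14) = 14; EF_D = 14+7 = 21
ES_E = max(EF_A=7, EF_C=14) = 14; EF_E = 14+2 = 16
ES_F = max(EF_A=7, EF_C=14) = 14; EF_F = 14+4 = 18
ES_G = 14; EF_G = 14+3 = 17
ES_H = max(EF_C=14, EF_G=17) = 17; EF_H = 17+4 = 21
ES_I = max(EF_D=21, EF_F=18) = 21; EF_I = 21+14 = 35
ES_J = max(EF_A=7, EF_B=9, EF_E=16, EF_G=17, EF_H=21, EF_I=35) = 35; EF_J = 35+13 = 48
Expected project duration μ = 48 hours. Critical path: C → D → I → J.

Variance along critical path = 1.778 + 4.000 + 0.444 + 7.111 = 13.333; σ = √13.333 = 3.651 hours.
Z = (44 − 48) / 3.651 = -1.095
P(T ≤ 44) = Φ(-1.095) ≈ 0.137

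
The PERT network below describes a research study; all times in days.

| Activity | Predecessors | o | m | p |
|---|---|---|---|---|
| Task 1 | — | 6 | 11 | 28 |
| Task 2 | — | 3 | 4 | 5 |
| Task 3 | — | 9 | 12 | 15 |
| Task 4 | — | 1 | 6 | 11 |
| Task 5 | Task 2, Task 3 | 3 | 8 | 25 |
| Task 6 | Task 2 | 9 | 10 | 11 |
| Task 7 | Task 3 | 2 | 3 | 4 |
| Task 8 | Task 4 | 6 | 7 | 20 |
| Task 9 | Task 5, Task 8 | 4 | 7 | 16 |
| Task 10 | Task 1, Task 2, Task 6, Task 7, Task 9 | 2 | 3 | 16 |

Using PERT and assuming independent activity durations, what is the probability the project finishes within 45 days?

0.980

te_Task 1 = (6 + 4·11 + 28)/6 = 78/6 = 13; σ²_Task 1 = ((28−6)/6)² = 13.444
te_Task 2 = (3 + 4·4 + 5)/6 = 24/6 = 4; σ²_Task 2 = ((5−3)/6)² = 0.111
te_Task 3 = (9 + 4·12 + 15)/6 = 72/6 = 12; σ²_Task 3 = ((15−9)/6)² = 1.000
te_Task 4 = (1 + 4·6 + 11)/6 = 36/6 = 6; σ²_Task 4 = ((11−1)/6)² = 2.778
te_Task 5 = (3 + 4·8 + 25)/6 = 60/6 = 10; σ²_Task 5 = ((25−3)/6)² = 13.444
te_Task 6 = (9 + 4·10 + 11)/6 = 60/6 = 10; σ²_Task 6 = ((11−9)/6)² = 0.111
te_Task 7 = (2 + 4·3 + 4)/6 = 18/6 = 3; σ²_Task 7 = ((4−2)/6)² = 0.111
te_Task 8 = (6 + 4·7 + 20)/6 = 54/6 = 9; σ²_Task 8 = ((20−6)/6)² = 5.444
te_Task 9 = (4 + 4·7 + 16)/6 = 48/6 = 8; σ²_Task 9 = ((16−4)/6)² = 4.000
te_Task 10 = (2 + 4·3 + 16)/6 = 30/6 = 5; σ²_Task 10 = ((16−2)/6)² = 5.444

Forward pass:
ES_Task 1 = 0; EF_Task 1 = 13
ES_Task 2 = 0; EF_Task 2 = 4
ES_Task 3 = 0; EF_Task 3 = 12
ES_Task 4 = 0; EF_Task 4 = 6
ES_Task 5 = max(EF_Task 2=4, EF_Task 3=12) = 12; EF_Task 5 = 12+10 = 22
ES_Task 6 = 4; EF_Task 6 = 4+10 = 14
ES_Task 7 = 12; EF_Task 7 = 12+3 = 15
ES_Task 8 = 6; EF_Task 8 = 6+9 = 15
ES_Task 9 = max(EF_Task 5=22, EF_Task 8=15) = 22; EF_Task 9 = 22+8 = 30
ES_Task 10 = max(EF_Task 1=13, EF_Task 2=4, EF_Task 6=14, EF_Task 7=15, EF_Task 9=30) = 30; EF_Task 10 = 30+5 = 35
Expected project duration μ = 35 days. Critical path: Task 3 → Task 5 → Task 9 → Task 10.

Variance along critical path = 1.000 + 13.444 + 4.000 + 5.444 = 23.889; σ = √23.889 = 4.888 days.
Z = (45 − 35) / 4.888 = 2.046
P(T ≤ 45) = Φ(2.046) ≈ 0.980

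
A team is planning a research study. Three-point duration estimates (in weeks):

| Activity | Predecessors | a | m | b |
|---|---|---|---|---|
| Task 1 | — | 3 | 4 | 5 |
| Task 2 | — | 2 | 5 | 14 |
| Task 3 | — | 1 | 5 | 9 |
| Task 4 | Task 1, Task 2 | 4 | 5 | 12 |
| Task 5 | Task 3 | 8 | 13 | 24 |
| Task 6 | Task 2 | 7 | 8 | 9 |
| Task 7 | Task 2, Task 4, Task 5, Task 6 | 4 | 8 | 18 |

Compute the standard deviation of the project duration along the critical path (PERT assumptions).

te_Task 1 = (3 + 4·4 + 5)/6 = 24/6 = 4; σ²_Task 1 = ((5−3)/6)² = 0.111
te_Task 2 = (2 + 4·5 + 14)/6 = 36/6 = 6; σ²_Task 2 = ((14−2)/6)² = 4.000
te_Task 3 = (1 + 4·5 + 9)/6 = 30/6 = 5; σ²_Task 3 = ((9−1)/6)² = 1.778
te_Task 4 = (4 + 4·5 + 12)/6 = 36/6 = 6; σ²_Task 4 = ((12−4)/6)² = 1.778
te_Task 5 = (8 + 4·13 + 24)/6 = 84/6 = 14; σ²_Task 5 = ((24−8)/6)² = 7.111
te_Task 6 = (7 + 4·8 + 9)/6 = 48/6 = 8; σ²_Task 6 = ((9−7)/6)² = 0.111
te_Task 7 = (4 + 4·8 + 18)/6 = 54/6 = 9; σ²_Task 7 = ((18−4)/6)² = 5.444

Forward pass:
ES_Task 1 = 0; EF_Task 1 = 4
ES_Task 2 = 0; EF_Task 2 = 6
ES_Task 3 = 0; EF_Task 3 = 5
ES_Task 4 = max(EF_Task 1=4, EF_Task 2=6) = 6; EF_Task 4 = 6+6 = 12
ES_Task 5 = 5; EF_Task 5 = 5+14 = 19
ES_Task 6 = 6; EF_Task 6 = 6+8 = 14
ES_Task 7 = max(EF_Task 2=6, EF_Task 4=12, EF_Task 5=19, EF_Task 6=14) = 19; EF_Task 7 = 19+9 = 28
Expected project duration μ = 28 weeks. Critical path: Task 3 → Task 5 → Task 7.

Variance along critical path = 1.778 + 7.111 + 5.444 = 14.333
σ = √14.333 = 3.786 weeks

3.79 weeks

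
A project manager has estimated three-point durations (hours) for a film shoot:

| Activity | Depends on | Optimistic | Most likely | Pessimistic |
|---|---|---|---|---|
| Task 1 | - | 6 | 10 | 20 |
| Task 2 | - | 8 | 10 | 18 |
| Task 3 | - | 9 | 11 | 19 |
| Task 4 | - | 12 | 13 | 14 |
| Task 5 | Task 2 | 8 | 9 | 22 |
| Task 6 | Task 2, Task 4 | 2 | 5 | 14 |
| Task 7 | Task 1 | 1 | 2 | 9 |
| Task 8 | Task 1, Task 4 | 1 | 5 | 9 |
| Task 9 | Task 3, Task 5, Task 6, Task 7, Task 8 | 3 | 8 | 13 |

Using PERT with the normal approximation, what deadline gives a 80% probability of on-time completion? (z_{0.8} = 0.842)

32.8 hours

te_Task 1 = (6 + 4·10 + 20)/6 = 66/6 = 11; σ²_Task 1 = ((20−6)/6)² = 5.444
te_Task 2 = (8 + 4·10 + 18)/6 = 66/6 = 11; σ²_Task 2 = ((18−8)/6)² = 2.778
te_Task 3 = (9 + 4·11 + 19)/6 = 72/6 = 12; σ²_Task 3 = ((19−9)/6)² = 2.778
te_Task 4 = (12 + 4·13 + 14)/6 = 78/6 = 13; σ²_Task 4 = ((14−12)/6)² = 0.111
te_Task 5 = (8 + 4·9 + 22)/6 = 66/6 = 11; σ²_Task 5 = ((22−8)/6)² = 5.444
te_Task 6 = (2 + 4·5 + 14)/6 = 36/6 = 6; σ²_Task 6 = ((14−2)/6)² = 4.000
te_Task 7 = (1 + 4·2 + 9)/6 = 18/6 = 3; σ²_Task 7 = ((9−1)/6)² = 1.778
te_Task 8 = (1 + 4·5 + 9)/6 = 30/6 = 5; σ²_Task 8 = ((9−1)/6)² = 1.778
te_Task 9 = (3 + 4·8 + 13)/6 = 48/6 = 8; σ²_Task 9 = ((13−3)/6)² = 2.778

Forward pass:
ES_Task 1 = 0; EF_Task 1 = 11
ES_Task 2 = 0; EF_Task 2 = 11
ES_Task 3 = 0; EF_Task 3 = 12
ES_Task 4 = 0; EF_Task 4 = 13
ES_Task 5 = 11; EF_Task 5 = 11+11 = 22
ES_Task 6 = max(EF_Task 2=11, EF_Task 4=13) = 13; EF_Task 6 = 13+6 = 19
ES_Task 7 = 11; EF_Task 7 = 11+3 = 14
ES_Task 8 = max(EF_Task 1=11, EF_Task 4=13) = 13; EF_Task 8 = 13+5 = 18
ES_Task 9 = max(EF_Task 3=12, EF_Task 5=22, EF_Task 6=19, EF_Task 7=14, EF_Task 8=18) = 22; EF_Task 9 = 22+8 = 30
Expected project duration μ = 30 hours. Critical path: Task 2 → Task 5 → Task 9.

Variance along critical path = 2.778 + 5.444 + 2.778 = 11.000; σ = 3.317 hours.
D = μ + z·σ = 30 + 0.842·3.317 = 32.8 hours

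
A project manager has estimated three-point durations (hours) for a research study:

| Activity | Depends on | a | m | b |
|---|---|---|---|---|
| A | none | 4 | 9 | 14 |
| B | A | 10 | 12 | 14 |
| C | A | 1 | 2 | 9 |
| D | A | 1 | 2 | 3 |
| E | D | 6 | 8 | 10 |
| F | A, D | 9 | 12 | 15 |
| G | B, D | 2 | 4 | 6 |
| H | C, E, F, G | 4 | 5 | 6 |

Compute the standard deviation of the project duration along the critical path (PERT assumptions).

1.94 hours

te_A = (4 + 4·9 + 14)/6 = 54/6 = 9; σ²_A = ((14−4)/6)² = 2.778
te_B = (10 + 4·12 + 14)/6 = 72/6 = 12; σ²_B = ((14−10)/6)² = 0.444
te_C = (1 + 4·2 + 9)/6 = 18/6 = 3; σ²_C = ((9−1)/6)² = 1.778
te_D = (1 + 4·2 + 3)/6 = 12/6 = 2; σ²_D = ((3−1)/6)² = 0.111
te_E = (6 + 4·8 + 10)/6 = 48/6 = 8; σ²_E = ((10−6)/6)² = 0.444
te_F = (9 + 4·12 + 15)/6 = 72/6 = 12; σ²_F = ((15−9)/6)² = 1.000
te_G = (2 + 4·4 + 6)/6 = 24/6 = 4; σ²_G = ((6−2)/6)² = 0.444
te_H = (4 + 4·5 + 6)/6 = 30/6 = 5; σ²_H = ((6−4)/6)² = 0.111

Forward pass:
ES_A = 0; EF_A = 9
ES_B = 9; EF_B = 9+12 = 21
ES_C = 9; EF_C = 9+3 = 12
ES_D = 9; EF_D = 9+2 = 11
ES_E = 11; EF_E = 11+8 = 19
ES_F = max(EF_A=9, EF_D=11) = 11; EF_F = 11+12 = 23
ES_G = max(EF_B=21, EF_D=11) = 21; EF_G = 21+4 = 25
ES_H = max(EF_C=12, EF_E=19, EF_F=23, EF_G=25) = 25; EF_H = 25+5 = 30
Expected project duration μ = 30 hours. Critical path: A → B → G → H.

Variance along critical path = 2.778 + 0.444 + 0.444 + 0.111 = 3.778
σ = √3.778 = 1.944 hours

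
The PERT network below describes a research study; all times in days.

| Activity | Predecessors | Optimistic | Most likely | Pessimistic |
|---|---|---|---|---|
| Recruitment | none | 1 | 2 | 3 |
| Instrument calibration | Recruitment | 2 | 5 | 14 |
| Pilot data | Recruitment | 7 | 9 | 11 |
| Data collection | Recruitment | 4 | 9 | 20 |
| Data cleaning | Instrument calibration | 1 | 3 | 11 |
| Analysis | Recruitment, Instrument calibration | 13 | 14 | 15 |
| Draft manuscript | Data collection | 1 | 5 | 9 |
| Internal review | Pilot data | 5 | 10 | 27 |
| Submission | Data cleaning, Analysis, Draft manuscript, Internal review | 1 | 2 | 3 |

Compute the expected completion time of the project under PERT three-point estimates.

25 days

te_Recruitment = (1 + 4·2 + 3)/6 = 12/6 = 2
te_Instrument calibration = (2 + 4·5 + 14)/6 = 36/6 = 6
te_Pilot data = (7 + 4·9 + 11)/6 = 54/6 = 9
te_Data collection = (4 + 4·9 + 20)/6 = 60/6 = 10
te_Data cleaning = (1 + 4·3 + 11)/6 = 24/6 = 4
te_Analysis = (13 + 4·14 + 15)/6 = 84/6 = 14
te_Draft manuscript = (1 + 4·5 + 9)/6 = 30/6 = 5
te_Internal review = (5 + 4·10 + 27)/6 = 72/6 = 12
te_Submission = (1 + 4·2 + 3)/6 = 12/6 = 2

Forward pass:
ES_Recruitment = 0; EF_Recruitment = 2
ES_Instrument calibration = 2; EF_Instrument calibration = 2+6 = 8
ES_Pilot data = 2; EF_Pilot data = 2+9 = 11
ES_Data collection = 2; EF_Data collection = 2+10 = 12
ES_Data cleaning = 8; EF_Data cleaning = 8+4 = 12
ES_Analysis = max(EF_Recruitment=2, EF_Instrument calibration=8) = 8; EF_Analysis = 8+14 = 22
ES_Draft manuscript = 12; EF_Draft manuscript = 12+5 = 17
ES_Internal review = 11; EF_Internal review = 11+12 = 23
ES_Submission = max(EF_Data cleaning=12, EF_Analysis=22, EF_Draft manuscript=17, EF_Internal review=23) = 23; EF_Submission = 23+2 = 25
Expected project duration μ = 25 days. Critical path: Recruitment → Pilot data → Internal review → Submission.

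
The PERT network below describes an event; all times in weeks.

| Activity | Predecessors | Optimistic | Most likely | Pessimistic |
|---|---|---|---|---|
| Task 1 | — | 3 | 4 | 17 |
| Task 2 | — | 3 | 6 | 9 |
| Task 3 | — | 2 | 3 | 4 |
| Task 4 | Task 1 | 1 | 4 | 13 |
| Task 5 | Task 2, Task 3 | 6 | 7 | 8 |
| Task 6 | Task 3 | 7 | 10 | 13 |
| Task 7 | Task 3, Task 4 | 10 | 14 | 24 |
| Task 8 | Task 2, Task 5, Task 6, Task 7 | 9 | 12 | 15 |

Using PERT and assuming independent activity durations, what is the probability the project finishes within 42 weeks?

0.842

te_Task 1 = (3 + 4·4 + 17)/6 = 36/6 = 6; σ²_Task 1 = ((17−3)/6)² = 5.444
te_Task 2 = (3 + 4·6 + 9)/6 = 36/6 = 6; σ²_Task 2 = ((9−3)/6)² = 1.000
te_Task 3 = (2 + 4·3 + 4)/6 = 18/6 = 3; σ²_Task 3 = ((4−2)/6)² = 0.111
te_Task 4 = (1 + 4·4 + 13)/6 = 30/6 = 5; σ²_Task 4 = ((13−1)/6)² = 4.000
te_Task 5 = (6 + 4·7 + 8)/6 = 42/6 = 7; σ²_Task 5 = ((8−6)/6)² = 0.111
te_Task 6 = (7 + 4·10 + 13)/6 = 60/6 = 10; σ²_Task 6 = ((13−7)/6)² = 1.000
te_Task 7 = (10 + 4·14 + 24)/6 = 90/6 = 15; σ²_Task 7 = ((24−10)/6)² = 5.444
te_Task 8 = (9 + 4·12 + 15)/6 = 72/6 = 12; σ²_Task 8 = ((15−9)/6)² = 1.000

Forward pass:
ES_Task 1 = 0; EF_Task 1 = 6
ES_Task 2 = 0; EF_Task 2 = 6
ES_Task 3 = 0; EF_Task 3 = 3
ES_Task 4 = 6; EF_Task 4 = 6+5 = 11
ES_Task 5 = max(EF_Task 2=6, EF_Task 3=3) = 6; EF_Task 5 = 6+7 = 13
ES_Task 6 = 3; EF_Task 6 = 3+10 = 13
ES_Task 7 = max(EF_Task 3=3, EF_Task 4=11) = 11; EF_Task 7 = 11+15 = 26
ES_Task 8 = max(EF_Task 2=6, EF_Task 5=13, EF_Task 6=13, EF_Task 7=26) = 26; EF_Task 8 = 26+12 = 38
Expected project duration μ = 38 weeks. Critical path: Task 1 → Task 4 → Task 7 → Task 8.

Variance along critical path = 5.444 + 4.000 + 5.444 + 1.000 = 15.889; σ = √15.889 = 3.986 weeks.
Z = (42 − 38) / 3.986 = 1.003
P(T ≤ 42) = Φ(1.003) ≈ 0.842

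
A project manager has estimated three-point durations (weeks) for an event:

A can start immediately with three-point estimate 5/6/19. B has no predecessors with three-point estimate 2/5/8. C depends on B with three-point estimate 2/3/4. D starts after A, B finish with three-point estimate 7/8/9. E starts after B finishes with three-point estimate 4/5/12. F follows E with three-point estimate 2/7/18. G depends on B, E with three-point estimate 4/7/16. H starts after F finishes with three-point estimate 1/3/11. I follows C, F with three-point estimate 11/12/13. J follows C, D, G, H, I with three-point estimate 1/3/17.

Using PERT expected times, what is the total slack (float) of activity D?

15 weeks

te_A = (5 + 4·6 + 19)/6 = 48/6 = 8
te_B = (2 + 4·5 + 8)/6 = 30/6 = 5
te_C = (2 + 4·3 + 4)/6 = 18/6 = 3
te_D = (7 + 4·8 + 9)/6 = 48/6 = 8
te_E = (4 + 4·5 + 12)/6 = 36/6 = 6
te_F = (2 + 4·7 + 18)/6 = 48/6 = 8
te_G = (4 + 4·7 + 16)/6 = 48/6 = 8
te_H = (1 + 4·3 + 11)/6 = 24/6 = 4
te_I = (11 + 4·12 + 13)/6 = 72/6 = 12
te_J = (1 + 4·3 + 17)/6 = 30/6 = 5

Forward pass:
ES_A = 0; EF_A = 8
ES_B = 0; EF_B = 5
ES_C = 5; EF_C = 5+3 = 8
ES_D = max(EF_A=8, EF_B=5) = 8; EF_D = 8+8 = 16
ES_E = 5; EF_E = 5+6 = 11
ES_F = 11; EF_F = 11+8 = 19
ES_G = max(EF_B=5, EF_E=11) = 11; EF_G = 11+8 = 19
ES_H = 19; EF_H = 19+4 = 23
ES_I = max(EF_C=8, EF_F=19) = 19; EF_I = 19+12 = 31
ES_J = max(EF_C=8, EF_D=16, EF_G=19, EF_H=23, EF_I=31) = 31; EF_J = 31+5 = 36
Expected project duration μ = 36 weeks. Critical path: B → E → F → I → J.

Backward pass:
LF_J = 36; LS_J = 36−5 = 31
LF_I = LS_J = 31; LS_I = 31−12 = 19
LF_H = LS_J = 31; LS_H = 31−4 = 27
LF_G = LS_J = 31; LS_G = 31−8 = 23
LF_F = min(LS_H=27, LS_I=19) = 19; LS_F = 19−8 = 11
LF_E = min(LS_F=11, LS_G=23) = 11; LS_E = 11−6 = 5
LF_D = LS_J = 31; LS_D = 31−8 = 23
LF_C = min(LS_I=19, LS_J=31) = 19; LS_C = 19−3 = 16
LF_B = min(LS_C=16, LS_D=23, LS_E=5, LS_G=23) = 5; LS_B = 5−5 = 0
LF_A = LS_D = 23; LS_A = 23−8 = 15
Slack_D = LS_D − ES_D = 23 − 8 = 15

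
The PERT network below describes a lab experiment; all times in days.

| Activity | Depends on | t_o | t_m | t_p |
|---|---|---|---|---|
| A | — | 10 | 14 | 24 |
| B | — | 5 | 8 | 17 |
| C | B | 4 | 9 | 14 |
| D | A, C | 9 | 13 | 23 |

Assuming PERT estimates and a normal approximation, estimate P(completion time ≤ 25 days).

0.023

te_A = (10 + 4·14 + 24)/6 = 90/6 = 15; σ²_A = ((24−10)/6)² = 5.444
te_B = (5 + 4·8 + 17)/6 = 54/6 = 9; σ²_B = ((17−5)/6)² = 4.000
te_C = (4 + 4·9 + 14)/6 = 54/6 = 9; σ²_C = ((14−4)/6)² = 2.778
te_D = (9 + 4·13 + 23)/6 = 84/6 = 14; σ²_D = ((23−9)/6)² = 5.444

Forward pass:
ES_A = 0; EF_A = 15
ES_B = 0; EF_B = 9
ES_C = 9; EF_C = 9+9 = 18
ES_D = max(EF_A=15, EF_C=18) = 18; EF_D = 18+14 = 32
Expected project duration μ = 32 days. Critical path: B → C → D.

Variance along critical path = 4.000 + 2.778 + 5.444 = 12.222; σ = √12.222 = 3.496 days.
Z = (25 − 32) / 3.496 = -2.002
P(T ≤ 25) = Φ(-2.002) ≈ 0.023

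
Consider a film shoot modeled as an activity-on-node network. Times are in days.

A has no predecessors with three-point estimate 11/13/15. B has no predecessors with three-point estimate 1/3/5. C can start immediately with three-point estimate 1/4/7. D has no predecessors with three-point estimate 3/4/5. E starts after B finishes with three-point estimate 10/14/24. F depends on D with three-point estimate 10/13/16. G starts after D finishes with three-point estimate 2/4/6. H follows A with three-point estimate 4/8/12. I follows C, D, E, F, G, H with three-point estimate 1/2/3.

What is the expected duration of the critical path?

23 days

te_A = (11 + 4·13 + 15)/6 = 78/6 = 13
te_B = (1 + 4·3 + 5)/6 = 18/6 = 3
te_C = (1 + 4·4 + 7)/6 = 24/6 = 4
te_D = (3 + 4·4 + 5)/6 = 24/6 = 4
te_E = (10 + 4·14 + 24)/6 = 90/6 = 15
te_F = (10 + 4·13 + 16)/6 = 78/6 = 13
te_G = (2 + 4·4 + 6)/6 = 24/6 = 4
te_H = (4 + 4·8 + 12)/6 = 48/6 = 8
te_I = (1 + 4·2 + 3)/6 = 12/6 = 2

Forward pass:
ES_A = 0; EF_A = 13
ES_B = 0; EF_B = 3
ES_C = 0; EF_C = 4
ES_D = 0; EF_D = 4
ES_E = 3; EF_E = 3+15 = 18
ES_F = 4; EF_F = 4+13 = 17
ES_G = 4; EF_G = 4+4 = 8
ES_H = 13; EF_H = 13+8 = 21
ES_I = max(EF_C=4, EF_D=4, EF_E=18, EF_F=17, EF_G=8, EF_H=21) = 21; EF_I = 21+2 = 23
Expected project duration μ = 23 days. Critical path: A → H → I.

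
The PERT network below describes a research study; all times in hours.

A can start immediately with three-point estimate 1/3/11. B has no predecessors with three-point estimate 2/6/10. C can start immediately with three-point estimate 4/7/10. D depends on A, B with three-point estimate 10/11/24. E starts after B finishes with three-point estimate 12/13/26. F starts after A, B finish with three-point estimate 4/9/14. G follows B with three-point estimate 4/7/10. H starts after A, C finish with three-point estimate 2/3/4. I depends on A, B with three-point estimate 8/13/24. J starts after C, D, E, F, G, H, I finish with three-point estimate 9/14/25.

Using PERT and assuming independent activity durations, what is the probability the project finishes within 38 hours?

0.701

te_A = (1 + 4·3 + 11)/6 = 24/6 = 4; σ²_A = ((11−1)/6)² = 2.778
te_B = (2 + 4·6 + 10)/6 = 36/6 = 6; σ²_B = ((10−2)/6)² = 1.778
te_C = (4 + 4·7 + 10)/6 = 42/6 = 7; σ²_C = ((10−4)/6)² = 1.000
te_D = (10 + 4·11 + 24)/6 = 78/6 = 13; σ²_D = ((24−10)/6)² = 5.444
te_E = (12 + 4·13 + 26)/6 = 90/6 = 15; σ²_E = ((26−12)/6)² = 5.444
te_F = (4 + 4·9 + 14)/6 = 54/6 = 9; σ²_F = ((14−4)/6)² = 2.778
te_G = (4 + 4·7 + 10)/6 = 42/6 = 7; σ²_G = ((10−4)/6)² = 1.000
te_H = (2 + 4·3 + 4)/6 = 18/6 = 3; σ²_H = ((4−2)/6)² = 0.111
te_I = (8 + 4·13 + 24)/6 = 84/6 = 14; σ²_I = ((24−8)/6)² = 7.111
te_J = (9 + 4·14 + 25)/6 = 90/6 = 15; σ²_J = ((25−9)/6)² = 7.111

Forward pass:
ES_A = 0; EF_A = 4
ES_B = 0; EF_B = 6
ES_C = 0; EF_C = 7
ES_D = max(EF_A=4, EF_B=6) = 6; EF_D = 6+13 = 19
ES_E = 6; EF_E = 6+15 = 21
ES_F = max(EF_A=4, EF_B=6) = 6; EF_F = 6+9 = 15
ES_G = 6; EF_G = 6+7 = 13
ES_H = max(EF_A=4, EF_C=7) = 7; EF_H = 7+3 = 10
ES_I = max(EF_A=4, EF_B=6) = 6; EF_I = 6+14 = 20
ES_J = max(EF_C=7, EF_D=19, EF_E=21, EF_F=15, EF_G=13, EF_H=10, EF_I=20) = 21; EF_J = 21+15 = 36
Expected project duration μ = 36 hours. Critical path: B → E → J.

Variance along critical path = 1.778 + 5.444 + 7.111 = 14.333; σ = √14.333 = 3.786 hours.
Z = (38 − 36) / 3.786 = 0.528
P(T ≤ 38) = Φ(0.528) ≈ 0.701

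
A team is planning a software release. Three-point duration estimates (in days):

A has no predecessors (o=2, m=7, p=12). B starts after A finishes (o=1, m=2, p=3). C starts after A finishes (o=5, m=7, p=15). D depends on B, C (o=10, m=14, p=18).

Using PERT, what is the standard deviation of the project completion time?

2.71 days

te_A = (2 + 4·7 + 12)/6 = 42/6 = 7; σ²_A = ((12−2)/6)² = 2.778
te_B = (1 + 4·2 + 3)/6 = 12/6 = 2; σ²_B = ((3−1)/6)² = 0.111
te_C = (5 + 4·7 + 15)/6 = 48/6 = 8; σ²_C = ((15−5)/6)² = 2.778
te_D = (10 + 4·14 + 18)/6 = 84/6 = 14; σ²_D = ((18−10)/6)² = 1.778

Forward pass:
ES_A = 0; EF_A = 7
ES_B = 7; EF_B = 7+2 = 9
ES_C = 7; EF_C = 7+8 = 15
ES_D = max(EF_B=9, EF_C=15) = 15; EF_D = 15+14 = 29
Expected project duration μ = 29 days. Critical path: A → C → D.

Variance along critical path = 2.778 + 2.778 + 1.778 = 7.333
σ = √7.333 = 2.708 days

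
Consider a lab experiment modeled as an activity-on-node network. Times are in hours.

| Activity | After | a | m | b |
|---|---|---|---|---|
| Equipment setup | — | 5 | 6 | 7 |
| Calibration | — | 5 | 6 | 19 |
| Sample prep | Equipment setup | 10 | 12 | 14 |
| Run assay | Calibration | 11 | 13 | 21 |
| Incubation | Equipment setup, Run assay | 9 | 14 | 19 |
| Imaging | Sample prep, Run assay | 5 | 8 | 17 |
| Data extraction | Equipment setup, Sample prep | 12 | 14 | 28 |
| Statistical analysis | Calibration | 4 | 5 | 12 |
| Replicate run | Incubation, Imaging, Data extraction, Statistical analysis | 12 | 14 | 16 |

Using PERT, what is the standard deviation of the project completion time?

3.38 hours

te_Equipment setup = (5 + 4·6 + 7)/6 = 36/6 = 6; σ²_Equipment setup = ((7−5)/6)² = 0.111
te_Calibration = (5 + 4·6 + 19)/6 = 48/6 = 8; σ²_Calibration = ((19−5)/6)² = 5.444
te_Sample prep = (10 + 4·12 + 14)/6 = 72/6 = 12; σ²_Sample prep = ((14−10)/6)² = 0.444
te_Run assay = (11 + 4·13 + 21)/6 = 84/6 = 14; σ²_Run assay = ((21−11)/6)² = 2.778
te_Incubation = (9 + 4·14 + 19)/6 = 84/6 = 14; σ²_Incubation = ((19−9)/6)² = 2.778
te_Imaging = (5 + 4·8 + 17)/6 = 54/6 = 9; σ²_Imaging = ((17−5)/6)² = 4.000
te_Data extraction = (12 + 4·14 + 28)/6 = 96/6 = 16; σ²_Data extraction = ((28−12)/6)² = 7.111
te_Statistical analysis = (4 + 4·5 + 12)/6 = 36/6 = 6; σ²_Statistical analysis = ((12−4)/6)² = 1.778
te_Replicate run = (12 + 4·14 + 16)/6 = 84/6 = 14; σ²_Replicate run = ((16−12)/6)² = 0.444

Forward pass:
ES_Equipment setup = 0; EF_Equipment setup = 6
ES_Calibration = 0; EF_Calibration = 8
ES_Sample prep = 6; EF_Sample prep = 6+12 = 18
ES_Run assay = 8; EF_Run assay = 8+14 = 22
ES_Incubation = max(EF_Equipment setup=6, EF_Run assay=22) = 22; EF_Incubation = 22+14 = 36
ES_Imaging = max(EF_Sample prep=18, EF_Run assay=22) = 22; EF_Imaging = 22+9 = 31
ES_Data extraction = max(EF_Equipment setup=6, EF_Sample prep=18) = 18; EF_Data extraction = 18+16 = 34
ES_Statistical analysis = 8; EF_Statistical analysis = 8+6 = 14
ES_Replicate run = max(EF_Incubation=36, EF_Imaging=31, EF_Data extraction=34, EF_Statistical analysis=14) = 36; EF_Replicate run = 36+14 = 50
Expected project duration μ = 50 hours. Critical path: Calibration → Run assay → Incubation → Replicate run.

Variance along critical path = 5.444 + 2.778 + 2.778 + 0.444 = 11.444
σ = √11.444 = 3.383 hours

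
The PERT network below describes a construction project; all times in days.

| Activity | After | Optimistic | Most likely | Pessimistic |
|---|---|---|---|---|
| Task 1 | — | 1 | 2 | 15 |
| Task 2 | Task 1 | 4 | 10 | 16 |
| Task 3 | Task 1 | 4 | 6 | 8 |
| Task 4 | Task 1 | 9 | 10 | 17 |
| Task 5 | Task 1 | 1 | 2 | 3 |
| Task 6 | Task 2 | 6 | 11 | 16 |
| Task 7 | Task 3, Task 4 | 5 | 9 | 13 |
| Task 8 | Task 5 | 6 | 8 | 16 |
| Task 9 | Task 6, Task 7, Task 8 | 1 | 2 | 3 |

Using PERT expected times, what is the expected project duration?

27 days

te_Task 1 = (1 + 4·2 + 15)/6 = 24/6 = 4
te_Task 2 = (4 + 4·10 + 16)/6 = 60/6 = 10
te_Task 3 = (4 + 4·6 + 8)/6 = 36/6 = 6
te_Task 4 = (9 + 4·10 + 17)/6 = 66/6 = 11
te_Task 5 = (1 + 4·2 + 3)/6 = 12/6 = 2
te_Task 6 = (6 + 4·11 + 16)/6 = 66/6 = 11
te_Task 7 = (5 + 4·9 + 13)/6 = 54/6 = 9
te_Task 8 = (6 + 4·8 + 16)/6 = 54/6 = 9
te_Task 9 = (1 + 4·2 + 3)/6 = 12/6 = 2

Forward pass:
ES_Task 1 = 0; EF_Task 1 = 4
ES_Task 2 = 4; EF_Task 2 = 4+10 = 14
ES_Task 3 = 4; EF_Task 3 = 4+6 = 10
ES_Task 4 = 4; EF_Task 4 = 4+11 = 15
ES_Task 5 = 4; EF_Task 5 = 4+2 = 6
ES_Task 6 = 14; EF_Task 6 = 14+11 = 25
ES_Task 7 = max(EF_Task 3=10, EF_Task 4=15) = 15; EF_Task 7 = 15+9 = 24
ES_Task 8 = 6; EF_Task 8 = 6+9 = 15
ES_Task 9 = max(EF_Task 6=25, EF_Task 7=24, EF_Task 8=15) = 25; EF_Task 9 = 25+2 = 27
Expected project duration μ = 27 days. Critical path: Task 1 → Task 2 → Task 6 → Task 9.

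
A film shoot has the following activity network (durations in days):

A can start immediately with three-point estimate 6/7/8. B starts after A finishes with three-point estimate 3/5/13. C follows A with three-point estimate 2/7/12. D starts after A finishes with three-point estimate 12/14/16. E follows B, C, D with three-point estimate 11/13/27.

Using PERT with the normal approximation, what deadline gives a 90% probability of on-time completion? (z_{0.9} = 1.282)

te_A = (6 + 4·7 + 8)/6 = 42/6 = 7; σ²_A = ((8−6)/6)² = 0.111
te_B = (3 + 4·5 + 13)/6 = 36/6 = 6; σ²_B = ((13−3)/6)² = 2.778
te_C = (2 + 4·7 + 12)/6 = 42/6 = 7; σ²_C = ((12−2)/6)² = 2.778
te_D = (12 + 4·14 + 16)/6 = 84/6 = 14; σ²_D = ((16−12)/6)² = 0.444
te_E = (11 + 4·13 + 27)/6 = 90/6 = 15; σ²_E = ((27−11)/6)² = 7.111

Forward pass:
ES_A = 0; EF_A = 7
ES_B = 7; EF_B = 7+6 = 13
ES_C = 7; EF_C = 7+7 = 14
ES_D = 7; EF_D = 7+14 = 21
ES_E = max(EF_B=13, EF_C=14, EF_D=21) = 21; EF_E = 21+15 = 36
Expected project duration μ = 36 days. Critical path: A → D → E.

Variance along critical path = 0.111 + 0.444 + 7.111 = 7.667; σ = 2.769 days.
D = μ + z·σ = 36 + 1.282·2.769 = 39.5 days

39.5 days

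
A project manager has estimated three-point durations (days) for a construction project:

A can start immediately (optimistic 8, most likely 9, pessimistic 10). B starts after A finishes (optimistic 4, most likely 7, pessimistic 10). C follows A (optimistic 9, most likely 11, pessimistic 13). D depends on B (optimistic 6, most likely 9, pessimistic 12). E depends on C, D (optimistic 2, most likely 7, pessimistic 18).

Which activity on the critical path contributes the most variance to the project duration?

E

te_A = (8 + 4·9 + 10)/6 = 54/6 = 9; σ²_A = ((10−8)/6)² = 0.111
te_B = (4 + 4·7 + 10)/6 = 42/6 = 7; σ²_B = ((10−4)/6)² = 1.000
te_C = (9 + 4·11 + 13)/6 = 66/6 = 11; σ²_C = ((13−9)/6)² = 0.444
te_D = (6 + 4·9 + 12)/6 = 54/6 = 9; σ²_D = ((12−6)/6)² = 1.000
te_E = (2 + 4·7 + 18)/6 = 48/6 = 8; σ²_E = ((18−2)/6)² = 7.111

Forward pass:
ES_A = 0; EF_A = 9
ES_B = 9; EF_B = 9+7 = 16
ES_C = 9; EF_C = 9+11 = 20
ES_D = 16; EF_D = 16+9 = 25
ES_E = max(EF_C=20, EF_D=25) = 25; EF_E = 25+8 = 33
Expected project duration μ = 33 days. Critical path: A → B → D → E.

Variances on critical path: σ²_A=0.111, σ²_B=1.000, σ²_D=1.000, σ²_E=7.111.
Largest is σ²_E = 7.111.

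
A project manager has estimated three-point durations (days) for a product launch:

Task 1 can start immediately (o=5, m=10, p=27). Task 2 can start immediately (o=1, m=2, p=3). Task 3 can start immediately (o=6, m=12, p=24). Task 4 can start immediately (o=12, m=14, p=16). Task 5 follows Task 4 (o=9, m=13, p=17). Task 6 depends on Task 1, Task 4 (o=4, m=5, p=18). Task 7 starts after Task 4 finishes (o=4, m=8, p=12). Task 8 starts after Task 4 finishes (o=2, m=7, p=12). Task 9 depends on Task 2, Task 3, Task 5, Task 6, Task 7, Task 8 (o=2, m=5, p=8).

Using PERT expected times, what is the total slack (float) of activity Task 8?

6 days

te_Task 1 = (5 + 4·10 + 27)/6 = 72/6 = 12
te_Task 2 = (1 + 4·2 + 3)/6 = 12/6 = 2
te_Task 3 = (6 + 4·12 + 24)/6 = 78/6 = 13
te_Task 4 = (12 + 4·14 + 16)/6 = 84/6 = 14
te_Task 5 = (9 + 4·13 + 17)/6 = 78/6 = 13
te_Task 6 = (4 + 4·5 + 18)/6 = 42/6 = 7
te_Task 7 = (4 + 4·8 + 12)/6 = 48/6 = 8
te_Task 8 = (2 + 4·7 + 12)/6 = 42/6 = 7
te_Task 9 = (2 + 4·5 + 8)/6 = 30/6 = 5

Forward pass:
ES_Task 1 = 0; EF_Task 1 = 12
ES_Task 2 = 0; EF_Task 2 = 2
ES_Task 3 = 0; EF_Task 3 = 13
ES_Task 4 = 0; EF_Task 4 = 14
ES_Task 5 = 14; EF_Task 5 = 14+13 = 27
ES_Task 6 = max(EF_Task 1=12, EF_Task 4=14) = 14; EF_Task 6 = 14+7 = 21
ES_Task 7 = 14; EF_Task 7 = 14+8 = 22
ES_Task 8 = 14; EF_Task 8 = 14+7 = 21
ES_Task 9 = max(EF_Task 2=2, EF_Task 3=13, EF_Task 5=27, EF_Task 6=21, EF_Task 7=22, EF_Task 8=21) = 27; EF_Task 9 = 27+5 = 32
Expected project duration μ = 32 days. Critical path: Task 4 → Task 5 → Task 9.

Backward pass:
LF_Task 9 = 32; LS_Task 9 = 32−5 = 27
LF_Task 8 = LS_Task 9 = 27; LS_Task 8 = 27−7 = 20
LF_Task 7 = LS_Task 9 = 27; LS_Task 7 = 27−8 = 19
LF_Task 6 = LS_Task 9 = 27; LS_Task 6 = 27−7 = 20
LF_Task 5 = LS_Task 9 = 27; LS_Task 5 = 27−13 = 14
LF_Task 4 = min(LS_Task 5=14, LS_Task 6=20, LS_Task 7=19, LS_Task 8=20) = 14; LS_Task 4 = 14−14 = 0
LF_Task 3 = LS_Task 9 = 27; LS_Task 3 = 27−13 = 14
LF_Task 2 = LS_Task 9 = 27; LS_Task 2 = 27−2 = 25
LF_Task 1 = LS_Task 6 = 20; LS_Task 1 = 20−12 = 8
Slack_Task 8 = LS_Task 8 − ES_Task 8 = 20 − 14 = 6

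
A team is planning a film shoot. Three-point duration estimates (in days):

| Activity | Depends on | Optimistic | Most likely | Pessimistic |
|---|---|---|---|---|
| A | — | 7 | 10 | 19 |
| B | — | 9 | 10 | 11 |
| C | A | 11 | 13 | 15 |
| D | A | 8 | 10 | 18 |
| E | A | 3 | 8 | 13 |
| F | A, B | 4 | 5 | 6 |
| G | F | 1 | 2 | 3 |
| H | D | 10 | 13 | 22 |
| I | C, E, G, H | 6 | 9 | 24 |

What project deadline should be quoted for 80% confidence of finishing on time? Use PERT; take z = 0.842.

50.7 days

te_A = (7 + 4·10 + 19)/6 = 66/6 = 11; σ²_A = ((19−7)/6)² = 4.000
te_B = (9 + 4·10 + 11)/6 = 60/6 = 10; σ²_B = ((11−9)/6)² = 0.111
te_C = (11 + 4·13 + 15)/6 = 78/6 = 13; σ²_C = ((15−11)/6)² = 0.444
te_D = (8 + 4·10 + 18)/6 = 66/6 = 11; σ²_D = ((18−8)/6)² = 2.778
te_E = (3 + 4·8 + 13)/6 = 48/6 = 8; σ²_E = ((13−3)/6)² = 2.778
te_F = (4 + 4·5 + 6)/6 = 30/6 = 5; σ²_F = ((6−4)/6)² = 0.111
te_G = (1 + 4·2 + 3)/6 = 12/6 = 2; σ²_G = ((3−1)/6)² = 0.111
te_H = (10 + 4·13 + 22)/6 = 84/6 = 14; σ²_H = ((22−10)/6)² = 4.000
te_I = (6 + 4·9 + 24)/6 = 66/6 = 11; σ²_I = ((24−6)/6)² = 9.000

Forward pass:
ES_A = 0; EF_A = 11
ES_B = 0; EF_B = 10
ES_C = 11; EF_C = 11+13 = 24
ES_D = 11; EF_D = 11+11 = 22
ES_E = 11; EF_E = 11+8 = 19
ES_F = max(EF_A=11, EF_B=10) = 11; EF_F = 11+5 = 16
ES_G = 16; EF_G = 16+2 = 18
ES_H = 22; EF_H = 22+14 = 36
ES_I = max(EF_C=24, EF_E=19, EF_G=18, EF_H=36) = 36; EF_I = 36+11 = 47
Expected project duration μ = 47 days. Critical path: A → D → H → I.

Variance along critical path = 4.000 + 2.778 + 4.000 + 9.000 = 19.778; σ = 4.447 days.
D = μ + z·σ = 47 + 0.842·4.447 = 50.7 days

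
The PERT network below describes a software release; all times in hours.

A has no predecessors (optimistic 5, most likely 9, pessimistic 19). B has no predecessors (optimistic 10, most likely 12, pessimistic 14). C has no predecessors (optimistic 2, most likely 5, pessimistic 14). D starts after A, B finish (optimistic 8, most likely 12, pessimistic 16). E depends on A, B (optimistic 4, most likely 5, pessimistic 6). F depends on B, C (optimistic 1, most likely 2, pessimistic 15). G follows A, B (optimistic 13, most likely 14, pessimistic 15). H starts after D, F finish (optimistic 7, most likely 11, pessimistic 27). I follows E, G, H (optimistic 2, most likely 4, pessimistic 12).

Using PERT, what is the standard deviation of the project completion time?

4.01 hours

te_A = (5 + 4·9 + 19)/6 = 60/6 = 10; σ²_A = ((19−5)/6)² = 5.444
te_B = (10 + 4·12 + 14)/6 = 72/6 = 12; σ²_B = ((14−10)/6)² = 0.444
te_C = (2 + 4·5 + 14)/6 = 36/6 = 6; σ²_C = ((14−2)/6)² = 4.000
te_D = (8 + 4·12 + 16)/6 = 72/6 = 12; σ²_D = ((16−8)/6)² = 1.778
te_E = (4 + 4·5 + 6)/6 = 30/6 = 5; σ²_E = ((6−4)/6)² = 0.111
te_F = (1 + 4·2 + 15)/6 = 24/6 = 4; σ²_F = ((15−1)/6)² = 5.444
te_G = (13 + 4·14 + 15)/6 = 84/6 = 14; σ²_G = ((15−13)/6)² = 0.111
te_H = (7 + 4·11 + 27)/6 = 78/6 = 13; σ²_H = ((27−7)/6)² = 11.111
te_I = (2 + 4·4 + 12)/6 = 30/6 = 5; σ²_I = ((12−2)/6)² = 2.778

Forward pass:
ES_A = 0; EF_A = 10
ES_B = 0; EF_B = 12
ES_C = 0; EF_C = 6
ES_D = max(EF_A=10, EF_B=12) = 12; EF_D = 12+12 = 24
ES_E = max(EF_A=10, EF_B=12) = 12; EF_E = 12+5 = 17
ES_F = max(EF_B=12, EF_C=6) = 12; EF_F = 12+4 = 16
ES_G = max(EF_A=10, EF_B=12) = 12; EF_G = 12+14 = 26
ES_H = max(EF_D=24, EF_F=16) = 24; EF_H = 24+13 = 37
ES_I = max(EF_E=17, EF_G=26, EF_H=37) = 37; EF_I = 37+5 = 42
Expected project duration μ = 42 hours. Critical path: B → D → H → I.

Variance along critical path = 0.444 + 1.778 + 11.111 + 2.778 = 16.111
σ = √16.111 = 4.014 hours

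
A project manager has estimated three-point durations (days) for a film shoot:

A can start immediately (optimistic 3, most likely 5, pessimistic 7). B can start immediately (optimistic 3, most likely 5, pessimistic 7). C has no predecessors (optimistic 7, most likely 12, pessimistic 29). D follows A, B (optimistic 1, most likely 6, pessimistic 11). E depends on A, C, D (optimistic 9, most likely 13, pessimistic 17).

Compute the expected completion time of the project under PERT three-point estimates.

te_A = (3 + 4·5 + 7)/6 = 30/6 = 5
te_B = (3 + 4·5 + 7)/6 = 30/6 = 5
te_C = (7 + 4·12 + 29)/6 = 84/6 = 14
te_D = (1 + 4·6 + 11)/6 = 36/6 = 6
te_E = (9 + 4·13 + 17)/6 = 78/6 = 13

Forward pass:
ES_A = 0; EF_A = 5
ES_B = 0; EF_B = 5
ES_C = 0; EF_C = 14
ES_D = max(EF_A=5, EF_B=5) = 5; EF_D = 5+6 = 11
ES_E = max(EF_A=5, EF_C=14, EF_D=11) = 14; EF_E = 14+13 = 27
Expected project duration μ = 27 days. Critical path: C → E.

27 days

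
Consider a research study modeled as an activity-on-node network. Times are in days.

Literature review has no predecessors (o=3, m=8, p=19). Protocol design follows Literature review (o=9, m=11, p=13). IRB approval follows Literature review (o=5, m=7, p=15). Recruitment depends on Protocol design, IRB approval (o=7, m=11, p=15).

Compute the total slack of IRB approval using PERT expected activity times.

te_Literature review = (3 + 4·8 + 19)/6 = 54/6 = 9
te_Protocol design = (9 + 4·11 + 13)/6 = 66/6 = 11
te_IRB approval = (5 + 4·7 + 15)/6 = 48/6 = 8
te_Recruitment = (7 + 4·11 + 15)/6 = 66/6 = 11

Forward pass:
ES_Literature review = 0; EF_Literature review = 9
ES_Protocol design = 9; EF_Protocol design = 9+11 = 20
ES_IRB approval = 9; EF_IRB approval = 9+8 = 17
ES_Recruitment = max(EF_Protocol design=20, EF_IRB approval=17) = 20; EF_Recruitment = 20+11 = 31
Expected project duration μ = 31 days. Critical path: Literature review → Protocol design → Recruitment.

Backward pass:
LF_Recruitment = 31; LS_Recruitment = 31−11 = 20
LF_IRB approval = LS_Recruitment = 20; LS_IRB approval = 20−8 = 12
LF_Protocol design = LS_Recruitment = 20; LS_Protocol design = 20−11 = 9
LF_Literature review = min(LS_Protocol design=9, LS_IRB approval=12) = 9; LS_Literature review = 9−9 = 0
Slack_IRB approval = LS_IRB approval − ES_IRB approval = 12 − 9 = 3

3 days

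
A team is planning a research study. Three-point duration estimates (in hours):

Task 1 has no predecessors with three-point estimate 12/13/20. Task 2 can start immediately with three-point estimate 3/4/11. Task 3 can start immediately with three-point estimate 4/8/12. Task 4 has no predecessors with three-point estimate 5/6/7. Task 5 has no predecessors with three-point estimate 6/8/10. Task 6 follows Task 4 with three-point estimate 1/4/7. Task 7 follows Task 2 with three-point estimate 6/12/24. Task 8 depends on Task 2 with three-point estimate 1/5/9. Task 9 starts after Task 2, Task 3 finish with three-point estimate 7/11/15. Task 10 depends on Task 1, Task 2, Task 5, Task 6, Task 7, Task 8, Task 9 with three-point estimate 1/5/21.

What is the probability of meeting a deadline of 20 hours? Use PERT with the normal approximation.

0.059

te_Task 1 = (12 + 4·13 + 20)/6 = 84/6 = 14; σ²_Task 1 = ((20−12)/6)² = 1.778
te_Task 2 = (3 + 4·4 + 11)/6 = 30/6 = 5; σ²_Task 2 = ((11−3)/6)² = 1.778
te_Task 3 = (4 + 4·8 + 12)/6 = 48/6 = 8; σ²_Task 3 = ((12−4)/6)² = 1.778
te_Task 4 = (5 + 4·6 + 7)/6 = 36/6 = 6; σ²_Task 4 = ((7−5)/6)² = 0.111
te_Task 5 = (6 + 4·8 + 10)/6 = 48/6 = 8; σ²_Task 5 = ((10−6)/6)² = 0.444
te_Task 6 = (1 + 4·4 + 7)/6 = 24/6 = 4; σ²_Task 6 = ((7−1)/6)² = 1.000
te_Task 7 = (6 + 4·12 + 24)/6 = 78/6 = 13; σ²_Task 7 = ((24−6)/6)² = 9.000
te_Task 8 = (1 + 4·5 + 9)/6 = 30/6 = 5; σ²_Task 8 = ((9−1)/6)² = 1.778
te_Task 9 = (7 + 4·11 + 15)/6 = 66/6 = 11; σ²_Task 9 = ((15−7)/6)² = 1.778
te_Task 10 = (1 + 4·5 + 21)/6 = 42/6 = 7; σ²_Task 10 = ((21−1)/6)² = 11.111

Forward pass:
ES_Task 1 = 0; EF_Task 1 = 14
ES_Task 2 = 0; EF_Task 2 = 5
ES_Task 3 = 0; EF_Task 3 = 8
ES_Task 4 = 0; EF_Task 4 = 6
ES_Task 5 = 0; EF_Task 5 = 8
ES_Task 6 = 6; EF_Task 6 = 6+4 = 10
ES_Task 7 = 5; EF_Task 7 = 5+13 = 18
ES_Task 8 = 5; EF_Task 8 = 5+5 = 10
ES_Task 9 = max(EF_Task 2=5, EF_Task 3=8) = 8; EF_Task 9 = 8+11 = 19
ES_Task 10 = max(EF_Task 1=14, EF_Task 2=5, EF_Task 5=8, EF_Task 6=10, EF_Task 7=18, EF_Task 8=10, EF_Task 9=19) = 19; EF_Task 10 = 19+7 = 26
Expected project duration μ = 26 hours. Critical path: Task 3 → Task 9 → Task 10.

Variance along critical path = 1.778 + 1.778 + 11.111 = 14.667; σ = √14.667 = 3.830 hours.
Z = (20 − 26) / 3.830 = -1.567
P(T ≤ 20) = Φ(-1.567) ≈ 0.059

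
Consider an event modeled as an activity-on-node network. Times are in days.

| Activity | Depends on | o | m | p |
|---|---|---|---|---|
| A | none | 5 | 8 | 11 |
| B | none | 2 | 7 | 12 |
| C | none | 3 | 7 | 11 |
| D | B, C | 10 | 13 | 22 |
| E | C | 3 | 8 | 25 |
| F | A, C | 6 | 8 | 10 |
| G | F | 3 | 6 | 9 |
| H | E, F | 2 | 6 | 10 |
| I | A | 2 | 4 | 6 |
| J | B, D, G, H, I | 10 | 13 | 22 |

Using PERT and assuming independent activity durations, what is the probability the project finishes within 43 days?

te_A = (5 + 4·8 + 11)/6 = 48/6 = 8; σ²_A = ((11−5)/6)² = 1.000
te_B = (2 + 4·7 + 12)/6 = 42/6 = 7; σ²_B = ((12−2)/6)² = 2.778
te_C = (3 + 4·7 + 11)/6 = 42/6 = 7; σ²_C = ((11−3)/6)² = 1.778
te_D = (10 + 4·13 + 22)/6 = 84/6 = 14; σ²_D = ((22−10)/6)² = 4.000
te_E = (3 + 4·8 + 25)/6 = 60/6 = 10; σ²_E = ((25−3)/6)² = 13.444
te_F = (6 + 4·8 + 10)/6 = 48/6 = 8; σ²_F = ((10−6)/6)² = 0.444
te_G = (3 + 4·6 + 9)/6 = 36/6 = 6; σ²_G = ((9−3)/6)² = 1.000
te_H = (2 + 4·6 + 10)/6 = 36/6 = 6; σ²_H = ((10−2)/6)² = 1.778
te_I = (2 + 4·4 + 6)/6 = 24/6 = 4; σ²_I = ((6−2)/6)² = 0.444
te_J = (10 + 4·13 + 22)/6 = 84/6 = 14; σ²_J = ((22−10)/6)² = 4.000

Forward pass:
ES_A = 0; EF_A = 8
ES_B = 0; EF_B = 7
ES_C = 0; EF_C = 7
ES_D = max(EF_B=7, EF_C=7) = 7; EF_D = 7+14 = 21
ES_E = 7; EF_E = 7+10 = 17
ES_F = max(EF_A=8, EF_C=7) = 8; EF_F = 8+8 = 16
ES_G = 16; EF_G = 16+6 = 22
ES_H = max(EF_E=17, EF_F=16) = 17; EF_H = 17+6 = 23
ES_I = 8; EF_I = 8+4 = 12
ES_J = max(EF_B=7, EF_D=21, EF_G=22, EF_H=23, EF_I=12) = 23; EF_J = 23+14 = 37
Expected project duration μ = 37 days. Critical path: C → E → H → J.

Variance along critical path = 1.778 + 13.444 + 1.778 + 4.000 = 21.000; σ = √21.000 = 4.583 days.
Z = (43 − 37) / 4.583 = 1.309
P(T ≤ 43) = Φ(1.309) ≈ 0.905

0.905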